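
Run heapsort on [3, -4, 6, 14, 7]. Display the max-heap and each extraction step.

Build heap: [14, 7, 6, -4, 3]
Extract 14: [7, 3, 6, -4, 14]
Extract 7: [6, 3, -4, 7, 14]
Extract 6: [3, -4, 6, 7, 14]
Extract 3: [-4, 3, 6, 7, 14]


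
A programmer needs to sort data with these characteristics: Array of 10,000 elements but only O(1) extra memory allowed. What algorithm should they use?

Best choice: Heapsort
Reason: Heapsort rearranges the array in place using O(1) auxiliary space and still guarantees O(n log n) time; quicksort partitions in place but needs Theta(log n) stack space for recursion (O(n) in the worst case), and mergesort requires O(n) auxiliary space


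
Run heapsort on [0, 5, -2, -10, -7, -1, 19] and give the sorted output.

Build heap: [19, 5, 0, -10, -7, -1, -2]
Extract 19: [5, -2, 0, -10, -7, -1, 19]
Extract 5: [0, -2, -1, -10, -7, 5, 19]
Extract 0: [-1, -2, -7, -10, 0, 5, 19]
Extract -1: [-2, -10, -7, -1, 0, 5, 19]
Extract -2: [-7, -10, -2, -1, 0, 5, 19]
Extract -7: [-10, -7, -2, -1, 0, 5, 19]


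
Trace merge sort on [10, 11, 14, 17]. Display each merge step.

Divide and conquer:
  Merge [10] + [11] -> [10, 11]
  Merge [14] + [17] -> [14, 17]
  Merge [10, 11] + [14, 17] -> [10, 11, 14, 17]


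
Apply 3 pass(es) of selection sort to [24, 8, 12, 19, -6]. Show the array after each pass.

Pass 1: Select minimum -6 at index 4, swap -> [-6, 8, 12, 19, 24]
Pass 2: Select minimum 8 at index 1, swap -> [-6, 8, 12, 19, 24]
Pass 3: Select minimum 12 at index 2, swap -> [-6, 8, 12, 19, 24]


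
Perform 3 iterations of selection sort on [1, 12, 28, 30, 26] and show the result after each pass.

Pass 1: Select minimum 1 at index 0, swap -> [1, 12, 28, 30, 26]
Pass 2: Select minimum 12 at index 1, swap -> [1, 12, 28, 30, 26]
Pass 3: Select minimum 26 at index 4, swap -> [1, 12, 26, 30, 28]


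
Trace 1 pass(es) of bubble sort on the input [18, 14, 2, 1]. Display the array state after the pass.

After pass 1: [14, 2, 1, 18] (3 swaps)
Total swaps: 3


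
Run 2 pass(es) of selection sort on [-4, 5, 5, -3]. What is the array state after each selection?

Pass 1: Select minimum -4 at index 0, swap -> [-4, 5, 5, -3]
Pass 2: Select minimum -3 at index 3, swap -> [-4, -3, 5, 5]


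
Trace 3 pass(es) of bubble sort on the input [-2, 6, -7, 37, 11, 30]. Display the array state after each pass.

After pass 1: [-2, -7, 6, 11, 30, 37] (3 swaps)
After pass 2: [-7, -2, 6, 11, 30, 37] (1 swaps)
After pass 3: [-7, -2, 6, 11, 30, 37] (0 swaps)
Total swaps: 4


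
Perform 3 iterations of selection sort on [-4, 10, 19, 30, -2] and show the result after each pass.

Pass 1: Select minimum -4 at index 0, swap -> [-4, 10, 19, 30, -2]
Pass 2: Select minimum -2 at index 4, swap -> [-4, -2, 19, 30, 10]
Pass 3: Select minimum 10 at index 4, swap -> [-4, -2, 10, 30, 19]


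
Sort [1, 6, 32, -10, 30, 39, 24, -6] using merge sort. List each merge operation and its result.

Divide and conquer:
  Merge [1] + [6] -> [1, 6]
  Merge [32] + [-10] -> [-10, 32]
  Merge [1, 6] + [-10, 32] -> [-10, 1, 6, 32]
  Merge [30] + [39] -> [30, 39]
  Merge [24] + [-6] -> [-6, 24]
  Merge [30, 39] + [-6, 24] -> [-6, 24, 30, 39]
  Merge [-10, 1, 6, 32] + [-6, 24, 30, 39] -> [-10, -6, 1, 6, 24, 30, 32, 39]


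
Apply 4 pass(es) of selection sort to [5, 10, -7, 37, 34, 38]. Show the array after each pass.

Pass 1: Select minimum -7 at index 2, swap -> [-7, 10, 5, 37, 34, 38]
Pass 2: Select minimum 5 at index 2, swap -> [-7, 5, 10, 37, 34, 38]
Pass 3: Select minimum 10 at index 2, swap -> [-7, 5, 10, 37, 34, 38]
Pass 4: Select minimum 34 at index 4, swap -> [-7, 5, 10, 34, 37, 38]


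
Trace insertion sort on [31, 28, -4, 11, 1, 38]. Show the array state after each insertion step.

First element 31 is already 'sorted'
Insert 28: shifted 1 elements -> [28, 31, -4, 11, 1, 38]
Insert -4: shifted 2 elements -> [-4, 28, 31, 11, 1, 38]
Insert 11: shifted 2 elements -> [-4, 11, 28, 31, 1, 38]
Insert 1: shifted 3 elements -> [-4, 1, 11, 28, 31, 38]
Insert 38: shifted 0 elements -> [-4, 1, 11, 28, 31, 38]


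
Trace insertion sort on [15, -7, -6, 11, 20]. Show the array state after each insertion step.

First element 15 is already 'sorted'
Insert -7: shifted 1 elements -> [-7, 15, -6, 11, 20]
Insert -6: shifted 1 elements -> [-7, -6, 15, 11, 20]
Insert 11: shifted 1 elements -> [-7, -6, 11, 15, 20]
Insert 20: shifted 0 elements -> [-7, -6, 11, 15, 20]


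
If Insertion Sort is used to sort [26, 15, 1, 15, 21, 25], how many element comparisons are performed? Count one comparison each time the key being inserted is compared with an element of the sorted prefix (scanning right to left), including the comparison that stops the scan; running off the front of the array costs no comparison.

Insert 15: 26 > 15 (shift), reached front = 1 comparison(s) -> [15, 26, 1, 15, 21, 25]
Insert 1: 26 > 1 (shift), 15 > 1 (shift), reached front = 2 comparison(s) -> [1, 15, 26, 15, 21, 25]
Insert 15: 26 > 15 (shift), 15 <= 15 (stop) = 2 comparison(s) -> [1, 15, 15, 26, 21, 25]
Insert 21: 26 > 21 (shift), 15 <= 21 (stop) = 2 comparison(s) -> [1, 15, 15, 21, 26, 25]
Insert 25: 26 > 25 (shift), 21 <= 25 (stop) = 2 comparison(s) -> [1, 15, 15, 21, 25, 26]
Total comparisons: 1 + 2 + 2 + 2 + 2 = 9


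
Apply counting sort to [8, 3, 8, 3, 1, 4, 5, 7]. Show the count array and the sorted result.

Count array: [0, 1, 0, 2, 1, 1, 0, 1, 2]
(count[i] = number of elements equal to i)
Cumulative count: [0, 1, 1, 3, 4, 5, 5, 6, 8]
Sorted: [1, 3, 3, 4, 5, 7, 8, 8]


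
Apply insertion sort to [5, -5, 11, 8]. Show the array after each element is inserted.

First element 5 is already 'sorted'
Insert -5: shifted 1 elements -> [-5, 5, 11, 8]
Insert 11: shifted 0 elements -> [-5, 5, 11, 8]
Insert 8: shifted 1 elements -> [-5, 5, 8, 11]


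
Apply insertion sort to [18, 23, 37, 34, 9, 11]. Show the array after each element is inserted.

First element 18 is already 'sorted'
Insert 23: shifted 0 elements -> [18, 23, 37, 34, 9, 11]
Insert 37: shifted 0 elements -> [18, 23, 37, 34, 9, 11]
Insert 34: shifted 1 elements -> [18, 23, 34, 37, 9, 11]
Insert 9: shifted 4 elements -> [9, 18, 23, 34, 37, 11]
Insert 11: shifted 4 elements -> [9, 11, 18, 23, 34, 37]


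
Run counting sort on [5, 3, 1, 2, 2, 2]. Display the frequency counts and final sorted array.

Count array: [0, 1, 3, 1, 0, 1]
(count[i] = number of elements equal to i)
Cumulative count: [0, 1, 4, 5, 5, 6]
Sorted: [1, 2, 2, 2, 3, 5]


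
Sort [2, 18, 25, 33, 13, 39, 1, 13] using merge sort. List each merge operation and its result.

Divide and conquer:
  Merge [2] + [18] -> [2, 18]
  Merge [25] + [33] -> [25, 33]
  Merge [2, 18] + [25, 33] -> [2, 18, 25, 33]
  Merge [13] + [39] -> [13, 39]
  Merge [1] + [13] -> [1, 13]
  Merge [13, 39] + [1, 13] -> [1, 13, 13, 39]
  Merge [2, 18, 25, 33] + [1, 13, 13, 39] -> [1, 2, 13, 13, 18, 25, 33, 39]


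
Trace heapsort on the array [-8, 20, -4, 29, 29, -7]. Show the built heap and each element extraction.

Build heap: [29, 29, -4, 20, -8, -7]
Extract 29: [29, 20, -4, -7, -8, 29]
Extract 29: [20, -7, -4, -8, 29, 29]
Extract 20: [-4, -7, -8, 20, 29, 29]
Extract -4: [-7, -8, -4, 20, 29, 29]
Extract -7: [-8, -7, -4, 20, 29, 29]


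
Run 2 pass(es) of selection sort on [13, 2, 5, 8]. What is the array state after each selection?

Pass 1: Select minimum 2 at index 1, swap -> [2, 13, 5, 8]
Pass 2: Select minimum 5 at index 2, swap -> [2, 5, 13, 8]


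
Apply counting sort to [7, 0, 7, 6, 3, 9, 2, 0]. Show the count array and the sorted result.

Count array: [2, 0, 1, 1, 0, 0, 1, 2, 0, 1]
(count[i] = number of elements equal to i)
Cumulative count: [2, 2, 3, 4, 4, 4, 5, 7, 7, 8]
Sorted: [0, 0, 2, 3, 6, 7, 7, 9]


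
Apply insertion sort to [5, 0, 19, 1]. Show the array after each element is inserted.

First element 5 is already 'sorted'
Insert 0: shifted 1 elements -> [0, 5, 19, 1]
Insert 19: shifted 0 elements -> [0, 5, 19, 1]
Insert 1: shifted 2 elements -> [0, 1, 5, 19]


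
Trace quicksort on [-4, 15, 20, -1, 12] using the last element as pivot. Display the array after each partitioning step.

Partition 1: pivot=12 at index 2 -> [-4, -1, 12, 15, 20]
Partition 2: pivot=-1 at index 1 -> [-4, -1, 12, 15, 20]
Partition 3: pivot=20 at index 4 -> [-4, -1, 12, 15, 20]


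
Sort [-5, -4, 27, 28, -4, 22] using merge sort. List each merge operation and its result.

Divide and conquer:
  Merge [-4] + [27] -> [-4, 27]
  Merge [-5] + [-4, 27] -> [-5, -4, 27]
  Merge [-4] + [22] -> [-4, 22]
  Merge [28] + [-4, 22] -> [-4, 22, 28]
  Merge [-5, -4, 27] + [-4, 22, 28] -> [-5, -4, -4, 22, 27, 28]


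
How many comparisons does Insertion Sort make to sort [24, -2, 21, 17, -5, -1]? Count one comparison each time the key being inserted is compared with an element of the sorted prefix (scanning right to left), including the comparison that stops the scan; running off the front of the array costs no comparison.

Insert -2: 24 > -2 (shift), reached front = 1 comparison(s) -> [-2, 24, 21, 17, -5, -1]
Insert 21: 24 > 21 (shift), -2 <= 21 (stop) = 2 comparison(s) -> [-2, 21, 24, 17, -5, -1]
Insert 17: 24 > 17 (shift), 21 > 17 (shift), -2 <= 17 (stop) = 3 comparison(s) -> [-2, 17, 21, 24, -5, -1]
Insert -5: 24 > -5 (shift), 21 > -5 (shift), 17 > -5 (shift), -2 > -5 (shift), reached front = 4 comparison(s) -> [-5, -2, 17, 21, 24, -1]
Insert -1: 24 > -1 (shift), 21 > -1 (shift), 17 > -1 (shift), -2 <= -1 (stop) = 4 comparison(s) -> [-5, -2, -1, 17, 21, 24]
Total comparisons: 1 + 2 + 3 + 4 + 4 = 14


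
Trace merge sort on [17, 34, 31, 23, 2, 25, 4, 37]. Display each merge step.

Divide and conquer:
  Merge [17] + [34] -> [17, 34]
  Merge [31] + [23] -> [23, 31]
  Merge [17, 34] + [23, 31] -> [17, 23, 31, 34]
  Merge [2] + [25] -> [2, 25]
  Merge [4] + [37] -> [4, 37]
  Merge [2, 25] + [4, 37] -> [2, 4, 25, 37]
  Merge [17, 23, 31, 34] + [2, 4, 25, 37] -> [2, 4, 17, 23, 25, 31, 34, 37]


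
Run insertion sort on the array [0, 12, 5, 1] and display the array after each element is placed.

First element 0 is already 'sorted'
Insert 12: shifted 0 elements -> [0, 12, 5, 1]
Insert 5: shifted 1 elements -> [0, 5, 12, 1]
Insert 1: shifted 2 elements -> [0, 1, 5, 12]


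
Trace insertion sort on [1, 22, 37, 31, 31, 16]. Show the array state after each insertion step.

First element 1 is already 'sorted'
Insert 22: shifted 0 elements -> [1, 22, 37, 31, 31, 16]
Insert 37: shifted 0 elements -> [1, 22, 37, 31, 31, 16]
Insert 31: shifted 1 elements -> [1, 22, 31, 37, 31, 16]
Insert 31: shifted 1 elements -> [1, 22, 31, 31, 37, 16]
Insert 16: shifted 4 elements -> [1, 16, 22, 31, 31, 37]


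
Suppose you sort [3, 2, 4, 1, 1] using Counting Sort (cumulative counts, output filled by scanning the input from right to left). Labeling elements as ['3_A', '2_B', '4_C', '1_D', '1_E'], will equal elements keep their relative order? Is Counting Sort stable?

Trace Counting Sort on the labeled array (the key is the number; the letter only tracks identity):
  Counts for values 0..4: [0, 2, 1, 1, 1]
  Cumulative counts: [0, 2, 3, 4, 5]
  Scan right to left: place 1_E at output index 1
  Scan right to left: place 1_D at output index 0
  Scan right to left: place 4_C at output index 4
  Scan right to left: place 2_B at output index 2
  Scan right to left: place 3_A at output index 3
  Output: [1_D, 1_E, 2_B, 3_A, 4_C]
Equal keys:
  value 1: originally 1_D, 1_E; after sorting 1_D, 1_E -> order preserved
All equal keys kept their original relative order. Counting Sort is stable: scanning the input right to left with decreasing cumulative counts places later duplicates at later output positions.
Answer: Stable


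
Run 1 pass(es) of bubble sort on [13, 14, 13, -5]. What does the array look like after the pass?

After pass 1: [13, 13, -5, 14] (2 swaps)
Total swaps: 2


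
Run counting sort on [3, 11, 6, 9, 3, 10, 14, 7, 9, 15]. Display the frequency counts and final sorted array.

Count array: [0, 0, 0, 2, 0, 0, 1, 1, 0, 2, 1, 1, 0, 0, 1, 1]
(count[i] = number of elements equal to i)
Cumulative count: [0, 0, 0, 2, 2, 2, 3, 4, 4, 6, 7, 8, 8, 8, 9, 10]
Sorted: [3, 3, 6, 7, 9, 9, 10, 11, 14, 15]


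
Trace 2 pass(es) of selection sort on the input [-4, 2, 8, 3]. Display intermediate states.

Pass 1: Select minimum -4 at index 0, swap -> [-4, 2, 8, 3]
Pass 2: Select minimum 2 at index 1, swap -> [-4, 2, 8, 3]


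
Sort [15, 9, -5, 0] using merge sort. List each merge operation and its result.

Divide and conquer:
  Merge [15] + [9] -> [9, 15]
  Merge [-5] + [0] -> [-5, 0]
  Merge [9, 15] + [-5, 0] -> [-5, 0, 9, 15]


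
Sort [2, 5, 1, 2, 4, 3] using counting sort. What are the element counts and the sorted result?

Count array: [0, 1, 2, 1, 1, 1]
(count[i] = number of elements equal to i)
Cumulative count: [0, 1, 3, 4, 5, 6]
Sorted: [1, 2, 2, 3, 4, 5]


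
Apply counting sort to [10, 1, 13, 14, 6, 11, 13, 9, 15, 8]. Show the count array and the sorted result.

Count array: [0, 1, 0, 0, 0, 0, 1, 0, 1, 1, 1, 1, 0, 2, 1, 1]
(count[i] = number of elements equal to i)
Cumulative count: [0, 1, 1, 1, 1, 1, 2, 2, 3, 4, 5, 6, 6, 8, 9, 10]
Sorted: [1, 6, 8, 9, 10, 11, 13, 13, 14, 15]


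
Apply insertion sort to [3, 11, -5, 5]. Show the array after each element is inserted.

First element 3 is already 'sorted'
Insert 11: shifted 0 elements -> [3, 11, -5, 5]
Insert -5: shifted 2 elements -> [-5, 3, 11, 5]
Insert 5: shifted 1 elements -> [-5, 3, 5, 11]


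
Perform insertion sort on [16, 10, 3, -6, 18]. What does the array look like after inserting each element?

First element 16 is already 'sorted'
Insert 10: shifted 1 elements -> [10, 16, 3, -6, 18]
Insert 3: shifted 2 elements -> [3, 10, 16, -6, 18]
Insert -6: shifted 3 elements -> [-6, 3, 10, 16, 18]
Insert 18: shifted 0 elements -> [-6, 3, 10, 16, 18]


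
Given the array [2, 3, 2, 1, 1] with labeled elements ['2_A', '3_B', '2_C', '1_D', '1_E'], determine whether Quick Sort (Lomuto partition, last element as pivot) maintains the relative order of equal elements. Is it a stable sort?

Trace Quick Sort on the labeled array (the key is the number; the letter only tracks identity):
  Partition indices 0..4 around pivot 1_E -> [1_D, 1_E, 2_C, 2_A, 3_B]
  Partition indices 2..4 around pivot 3_B -> [1_D, 1_E, 2_C, 2_A, 3_B]
  Partition indices 2..3 around pivot 2_A -> [1_D, 1_E, 2_C, 2_A, 3_B]
Final order: [1_D, 1_E, 2_C, 2_A, 3_B]
Equal keys:
  value 1: originally 1_D, 1_E; after sorting 1_D, 1_E -> order preserved
  value 2: originally 2_A, 2_C; after sorting 2_C, 2_A -> order changed
Equal keys were reordered, so Quick Sort is not stable: partition swaps elements across long distances and can reorder equal keys. (One such input is enough; an unstable sort may happen to preserve order on other inputs, but it gives no guarantee.)
Answer: Not stable


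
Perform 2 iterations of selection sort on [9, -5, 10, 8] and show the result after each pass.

Pass 1: Select minimum -5 at index 1, swap -> [-5, 9, 10, 8]
Pass 2: Select minimum 8 at index 3, swap -> [-5, 8, 10, 9]


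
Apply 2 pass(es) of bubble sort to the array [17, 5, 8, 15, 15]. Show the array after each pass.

After pass 1: [5, 8, 15, 15, 17] (4 swaps)
After pass 2: [5, 8, 15, 15, 17] (0 swaps)
Total swaps: 4


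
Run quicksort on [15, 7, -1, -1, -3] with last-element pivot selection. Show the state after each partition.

Partition 1: pivot=-3 at index 0 -> [-3, 7, -1, -1, 15]
Partition 2: pivot=15 at index 4 -> [-3, 7, -1, -1, 15]
Partition 3: pivot=-1 at index 2 -> [-3, -1, -1, 7, 15]


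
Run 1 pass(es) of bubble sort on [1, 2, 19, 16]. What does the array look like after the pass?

After pass 1: [1, 2, 16, 19] (1 swaps)
Total swaps: 1


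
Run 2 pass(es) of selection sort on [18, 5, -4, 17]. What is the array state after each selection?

Pass 1: Select minimum -4 at index 2, swap -> [-4, 5, 18, 17]
Pass 2: Select minimum 5 at index 1, swap -> [-4, 5, 18, 17]


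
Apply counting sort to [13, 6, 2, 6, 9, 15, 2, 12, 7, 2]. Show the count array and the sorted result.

Count array: [0, 0, 3, 0, 0, 0, 2, 1, 0, 1, 0, 0, 1, 1, 0, 1]
(count[i] = number of elements equal to i)
Cumulative count: [0, 0, 3, 3, 3, 3, 5, 6, 6, 7, 7, 7, 8, 9, 9, 10]
Sorted: [2, 2, 2, 6, 6, 7, 9, 12, 13, 15]


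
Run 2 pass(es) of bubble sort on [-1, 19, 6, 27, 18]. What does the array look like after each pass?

After pass 1: [-1, 6, 19, 18, 27] (2 swaps)
After pass 2: [-1, 6, 18, 19, 27] (1 swaps)
Total swaps: 3


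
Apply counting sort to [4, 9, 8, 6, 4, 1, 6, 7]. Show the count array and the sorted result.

Count array: [0, 1, 0, 0, 2, 0, 2, 1, 1, 1]
(count[i] = number of elements equal to i)
Cumulative count: [0, 1, 1, 1, 3, 3, 5, 6, 7, 8]
Sorted: [1, 4, 4, 6, 6, 7, 8, 9]


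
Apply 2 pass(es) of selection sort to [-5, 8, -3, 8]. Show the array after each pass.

Pass 1: Select minimum -5 at index 0, swap -> [-5, 8, -3, 8]
Pass 2: Select minimum -3 at index 2, swap -> [-5, -3, 8, 8]


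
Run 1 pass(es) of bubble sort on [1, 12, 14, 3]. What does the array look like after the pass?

After pass 1: [1, 12, 3, 14] (1 swaps)
Total swaps: 1


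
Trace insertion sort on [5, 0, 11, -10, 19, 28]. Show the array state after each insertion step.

First element 5 is already 'sorted'
Insert 0: shifted 1 elements -> [0, 5, 11, -10, 19, 28]
Insert 11: shifted 0 elements -> [0, 5, 11, -10, 19, 28]
Insert -10: shifted 3 elements -> [-10, 0, 5, 11, 19, 28]
Insert 19: shifted 0 elements -> [-10, 0, 5, 11, 19, 28]
Insert 28: shifted 0 elements -> [-10, 0, 5, 11, 19, 28]


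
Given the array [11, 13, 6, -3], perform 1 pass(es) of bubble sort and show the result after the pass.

After pass 1: [11, 6, -3, 13] (2 swaps)
Total swaps: 2


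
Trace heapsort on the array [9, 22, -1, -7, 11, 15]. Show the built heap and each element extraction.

Build heap: [22, 11, 15, -7, 9, -1]
Extract 22: [15, 11, -1, -7, 9, 22]
Extract 15: [11, 9, -1, -7, 15, 22]
Extract 11: [9, -7, -1, 11, 15, 22]
Extract 9: [-1, -7, 9, 11, 15, 22]
Extract -1: [-7, -1, 9, 11, 15, 22]


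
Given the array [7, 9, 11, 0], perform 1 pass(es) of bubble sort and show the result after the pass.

After pass 1: [7, 9, 0, 11] (1 swaps)
Total swaps: 1


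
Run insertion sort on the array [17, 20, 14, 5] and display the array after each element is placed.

First element 17 is already 'sorted'
Insert 20: shifted 0 elements -> [17, 20, 14, 5]
Insert 14: shifted 2 elements -> [14, 17, 20, 5]
Insert 5: shifted 3 elements -> [5, 14, 17, 20]


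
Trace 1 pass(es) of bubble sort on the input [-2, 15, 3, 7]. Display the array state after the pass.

After pass 1: [-2, 3, 7, 15] (2 swaps)
Total swaps: 2


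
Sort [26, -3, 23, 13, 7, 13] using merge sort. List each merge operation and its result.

Divide and conquer:
  Merge [-3] + [23] -> [-3, 23]
  Merge [26] + [-3, 23] -> [-3, 23, 26]
  Merge [7] + [13] -> [7, 13]
  Merge [13] + [7, 13] -> [7, 13, 13]
  Merge [-3, 23, 26] + [7, 13, 13] -> [-3, 7, 13, 13, 23, 26]


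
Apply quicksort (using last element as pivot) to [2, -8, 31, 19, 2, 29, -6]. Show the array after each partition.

Partition 1: pivot=-6 at index 1 -> [-8, -6, 31, 19, 2, 29, 2]
Partition 2: pivot=2 at index 3 -> [-8, -6, 2, 2, 31, 29, 19]
Partition 3: pivot=19 at index 4 -> [-8, -6, 2, 2, 19, 29, 31]
Partition 4: pivot=31 at index 6 -> [-8, -6, 2, 2, 19, 29, 31]


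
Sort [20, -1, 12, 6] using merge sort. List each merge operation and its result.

Divide and conquer:
  Merge [20] + [-1] -> [-1, 20]
  Merge [12] + [6] -> [6, 12]
  Merge [-1, 20] + [6, 12] -> [-1, 6, 12, 20]


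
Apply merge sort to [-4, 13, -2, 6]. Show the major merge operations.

Divide and conquer:
  Merge [-4] + [13] -> [-4, 13]
  Merge [-2] + [6] -> [-2, 6]
  Merge [-4, 13] + [-2, 6] -> [-4, -2, 6, 13]


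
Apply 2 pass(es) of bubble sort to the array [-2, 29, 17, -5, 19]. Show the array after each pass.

After pass 1: [-2, 17, -5, 19, 29] (3 swaps)
After pass 2: [-2, -5, 17, 19, 29] (1 swaps)
Total swaps: 4


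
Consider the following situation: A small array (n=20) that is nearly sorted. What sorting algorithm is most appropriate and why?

Best choice: Insertion sort
Reason: Insertion sort is O(n) for nearly sorted arrays and has low overhead


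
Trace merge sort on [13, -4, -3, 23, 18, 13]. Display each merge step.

Divide and conquer:
  Merge [-4] + [-3] -> [-4, -3]
  Merge [13] + [-4, -3] -> [-4, -3, 13]
  Merge [18] + [13] -> [13, 18]
  Merge [23] + [13, 18] -> [13, 18, 23]
  Merge [-4, -3, 13] + [13, 18, 23] -> [-4, -3, 13, 13, 18, 23]


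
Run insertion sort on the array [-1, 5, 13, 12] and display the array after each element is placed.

First element -1 is already 'sorted'
Insert 5: shifted 0 elements -> [-1, 5, 13, 12]
Insert 13: shifted 0 elements -> [-1, 5, 13, 12]
Insert 12: shifted 1 elements -> [-1, 5, 12, 13]


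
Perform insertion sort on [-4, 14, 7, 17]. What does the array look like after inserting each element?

First element -4 is already 'sorted'
Insert 14: shifted 0 elements -> [-4, 14, 7, 17]
Insert 7: shifted 1 elements -> [-4, 7, 14, 17]
Insert 17: shifted 0 elements -> [-4, 7, 14, 17]


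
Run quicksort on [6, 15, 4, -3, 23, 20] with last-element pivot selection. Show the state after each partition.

Partition 1: pivot=20 at index 4 -> [6, 15, 4, -3, 20, 23]
Partition 2: pivot=-3 at index 0 -> [-3, 15, 4, 6, 20, 23]
Partition 3: pivot=6 at index 2 -> [-3, 4, 6, 15, 20, 23]


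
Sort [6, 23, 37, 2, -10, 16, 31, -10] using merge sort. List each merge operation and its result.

Divide and conquer:
  Merge [6] + [23] -> [6, 23]
  Merge [37] + [2] -> [2, 37]
  Merge [6, 23] + [2, 37] -> [2, 6, 23, 37]
  Merge [-10] + [16] -> [-10, 16]
  Merge [31] + [-10] -> [-10, 31]
  Merge [-10, 16] + [-10, 31] -> [-10, -10, 16, 31]
  Merge [2, 6, 23, 37] + [-10, -10, 16, 31] -> [-10, -10, 2, 6, 16, 23, 31, 37]


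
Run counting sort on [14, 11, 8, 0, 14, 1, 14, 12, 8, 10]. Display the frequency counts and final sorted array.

Count array: [1, 1, 0, 0, 0, 0, 0, 0, 2, 0, 1, 1, 1, 0, 3]
(count[i] = number of elements equal to i)
Cumulative count: [1, 2, 2, 2, 2, 2, 2, 2, 4, 4, 5, 6, 7, 7, 10]
Sorted: [0, 1, 8, 8, 10, 11, 12, 14, 14, 14]


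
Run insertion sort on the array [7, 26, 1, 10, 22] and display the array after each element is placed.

First element 7 is already 'sorted'
Insert 26: shifted 0 elements -> [7, 26, 1, 10, 22]
Insert 1: shifted 2 elements -> [1, 7, 26, 10, 22]
Insert 10: shifted 1 elements -> [1, 7, 10, 26, 22]
Insert 22: shifted 1 elements -> [1, 7, 10, 22, 26]


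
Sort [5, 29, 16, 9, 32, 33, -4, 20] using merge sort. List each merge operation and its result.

Divide and conquer:
  Merge [5] + [29] -> [5, 29]
  Merge [16] + [9] -> [9, 16]
  Merge [5, 29] + [9, 16] -> [5, 9, 16, 29]
  Merge [32] + [33] -> [32, 33]
  Merge [-4] + [20] -> [-4, 20]
  Merge [32, 33] + [-4, 20] -> [-4, 20, 32, 33]
  Merge [5, 9, 16, 29] + [-4, 20, 32, 33] -> [-4, 5, 9, 16, 20, 29, 32, 33]


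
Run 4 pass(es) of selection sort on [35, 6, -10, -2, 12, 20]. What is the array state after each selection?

Pass 1: Select minimum -10 at index 2, swap -> [-10, 6, 35, -2, 12, 20]
Pass 2: Select minimum -2 at index 3, swap -> [-10, -2, 35, 6, 12, 20]
Pass 3: Select minimum 6 at index 3, swap -> [-10, -2, 6, 35, 12, 20]
Pass 4: Select minimum 12 at index 4, swap -> [-10, -2, 6, 12, 35, 20]


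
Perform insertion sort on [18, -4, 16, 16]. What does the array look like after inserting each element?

First element 18 is already 'sorted'
Insert -4: shifted 1 elements -> [-4, 18, 16, 16]
Insert 16: shifted 1 elements -> [-4, 16, 18, 16]
Insert 16: shifted 1 elements -> [-4, 16, 16, 18]


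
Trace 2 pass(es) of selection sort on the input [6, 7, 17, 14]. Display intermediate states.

Pass 1: Select minimum 6 at index 0, swap -> [6, 7, 17, 14]
Pass 2: Select minimum 7 at index 1, swap -> [6, 7, 17, 14]


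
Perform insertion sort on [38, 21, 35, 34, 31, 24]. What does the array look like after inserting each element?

First element 38 is already 'sorted'
Insert 21: shifted 1 elements -> [21, 38, 35, 34, 31, 24]
Insert 35: shifted 1 elements -> [21, 35, 38, 34, 31, 24]
Insert 34: shifted 2 elements -> [21, 34, 35, 38, 31, 24]
Insert 31: shifted 3 elements -> [21, 31, 34, 35, 38, 24]
Insert 24: shifted 4 elements -> [21, 24, 31, 34, 35, 38]


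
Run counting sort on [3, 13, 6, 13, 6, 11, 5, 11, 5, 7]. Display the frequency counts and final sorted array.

Count array: [0, 0, 0, 1, 0, 2, 2, 1, 0, 0, 0, 2, 0, 2]
(count[i] = number of elements equal to i)
Cumulative count: [0, 0, 0, 1, 1, 3, 5, 6, 6, 6, 6, 8, 8, 10]
Sorted: [3, 5, 5, 6, 6, 7, 11, 11, 13, 13]


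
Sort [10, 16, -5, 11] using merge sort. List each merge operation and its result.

Divide and conquer:
  Merge [10] + [16] -> [10, 16]
  Merge [-5] + [11] -> [-5, 11]
  Merge [10, 16] + [-5, 11] -> [-5, 10, 11, 16]


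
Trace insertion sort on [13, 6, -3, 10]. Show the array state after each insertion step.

First element 13 is already 'sorted'
Insert 6: shifted 1 elements -> [6, 13, -3, 10]
Insert -3: shifted 2 elements -> [-3, 6, 13, 10]
Insert 10: shifted 1 elements -> [-3, 6, 10, 13]


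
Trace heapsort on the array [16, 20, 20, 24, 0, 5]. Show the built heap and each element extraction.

Build heap: [24, 20, 20, 16, 0, 5]
Extract 24: [20, 16, 20, 5, 0, 24]
Extract 20: [20, 16, 0, 5, 20, 24]
Extract 20: [16, 5, 0, 20, 20, 24]
Extract 16: [5, 0, 16, 20, 20, 24]
Extract 5: [0, 5, 16, 20, 20, 24]


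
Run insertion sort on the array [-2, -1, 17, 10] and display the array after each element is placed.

First element -2 is already 'sorted'
Insert -1: shifted 0 elements -> [-2, -1, 17, 10]
Insert 17: shifted 0 elements -> [-2, -1, 17, 10]
Insert 10: shifted 1 elements -> [-2, -1, 10, 17]


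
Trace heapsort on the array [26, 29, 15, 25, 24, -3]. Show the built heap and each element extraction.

Build heap: [29, 26, 15, 25, 24, -3]
Extract 29: [26, 25, 15, -3, 24, 29]
Extract 26: [25, 24, 15, -3, 26, 29]
Extract 25: [24, -3, 15, 25, 26, 29]
Extract 24: [15, -3, 24, 25, 26, 29]
Extract 15: [-3, 15, 24, 25, 26, 29]


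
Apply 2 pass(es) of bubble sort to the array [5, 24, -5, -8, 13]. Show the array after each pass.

After pass 1: [5, -5, -8, 13, 24] (3 swaps)
After pass 2: [-5, -8, 5, 13, 24] (2 swaps)
Total swaps: 5


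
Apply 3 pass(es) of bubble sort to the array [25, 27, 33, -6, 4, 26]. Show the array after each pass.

After pass 1: [25, 27, -6, 4, 26, 33] (3 swaps)
After pass 2: [25, -6, 4, 26, 27, 33] (3 swaps)
After pass 3: [-6, 4, 25, 26, 27, 33] (2 swaps)
Total swaps: 8


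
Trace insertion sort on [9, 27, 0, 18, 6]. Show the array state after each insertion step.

First element 9 is already 'sorted'
Insert 27: shifted 0 elements -> [9, 27, 0, 18, 6]
Insert 0: shifted 2 elements -> [0, 9, 27, 18, 6]
Insert 18: shifted 1 elements -> [0, 9, 18, 27, 6]
Insert 6: shifted 3 elements -> [0, 6, 9, 18, 27]


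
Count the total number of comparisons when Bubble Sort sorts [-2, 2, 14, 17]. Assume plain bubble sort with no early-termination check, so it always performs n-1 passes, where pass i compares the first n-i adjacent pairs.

Pass 1: compare adjacent pairs (0,1)..(2,3) = 3 comparison(s), 0 swap(s) -> [-2, 2, 14, 17]
Pass 2: compare adjacent pairs (0,1)..(1,2) = 2 comparison(s), 0 swap(s) -> [-2, 2, 14, 17]
Pass 3: compare adjacent pairs (0,1)..(0,1) = 1 comparison(s), 0 swap(s) -> [-2, 2, 14, 17]
Total comparisons: 3 + 2 + 1 = 6


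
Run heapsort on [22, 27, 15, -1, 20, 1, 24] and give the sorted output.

Build heap: [27, 22, 24, -1, 20, 1, 15]
Extract 27: [24, 22, 15, -1, 20, 1, 27]
Extract 24: [22, 20, 15, -1, 1, 24, 27]
Extract 22: [20, 1, 15, -1, 22, 24, 27]
Extract 20: [15, 1, -1, 20, 22, 24, 27]
Extract 15: [1, -1, 15, 20, 22, 24, 27]
Extract 1: [-1, 1, 15, 20, 22, 24, 27]


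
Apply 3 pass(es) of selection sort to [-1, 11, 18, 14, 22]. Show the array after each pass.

Pass 1: Select minimum -1 at index 0, swap -> [-1, 11, 18, 14, 22]
Pass 2: Select minimum 11 at index 1, swap -> [-1, 11, 18, 14, 22]
Pass 3: Select minimum 14 at index 3, swap -> [-1, 11, 14, 18, 22]


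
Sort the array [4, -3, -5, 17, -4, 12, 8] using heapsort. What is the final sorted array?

Build heap: [17, 4, 12, -3, -4, -5, 8]
Extract 17: [12, 4, 8, -3, -4, -5, 17]
Extract 12: [8, 4, -5, -3, -4, 12, 17]
Extract 8: [4, -3, -5, -4, 8, 12, 17]
Extract 4: [-3, -4, -5, 4, 8, 12, 17]
Extract -3: [-4, -5, -3, 4, 8, 12, 17]
Extract -4: [-5, -4, -3, 4, 8, 12, 17]


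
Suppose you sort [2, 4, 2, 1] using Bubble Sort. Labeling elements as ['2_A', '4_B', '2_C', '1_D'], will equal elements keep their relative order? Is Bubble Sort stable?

Trace Bubble Sort on the labeled array (the key is the number; the letter only tracks identity):
  After pass 1: [2_A, 2_C, 1_D, 4_B]
  After pass 2: [2_A, 1_D, 2_C, 4_B]
  After pass 3: [1_D, 2_A, 2_C, 4_B]
Final order: [1_D, 2_A, 2_C, 4_B]
Equal keys:
  value 2: originally 2_A, 2_C; after sorting 2_A, 2_C -> order preserved
All equal keys kept their original relative order. Bubble Sort is stable: it only swaps adjacent elements when the left one is strictly greater, so equal keys never move past each other.
Answer: Stable


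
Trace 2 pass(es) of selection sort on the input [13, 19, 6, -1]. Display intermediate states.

Pass 1: Select minimum -1 at index 3, swap -> [-1, 19, 6, 13]
Pass 2: Select minimum 6 at index 2, swap -> [-1, 6, 19, 13]


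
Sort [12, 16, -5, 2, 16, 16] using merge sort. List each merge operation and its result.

Divide and conquer:
  Merge [16] + [-5] -> [-5, 16]
  Merge [12] + [-5, 16] -> [-5, 12, 16]
  Merge [16] + [16] -> [16, 16]
  Merge [2] + [16, 16] -> [2, 16, 16]
  Merge [-5, 12, 16] + [2, 16, 16] -> [-5, 2, 12, 16, 16, 16]


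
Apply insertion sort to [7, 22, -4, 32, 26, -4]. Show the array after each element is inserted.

First element 7 is already 'sorted'
Insert 22: shifted 0 elements -> [7, 22, -4, 32, 26, -4]
Insert -4: shifted 2 elements -> [-4, 7, 22, 32, 26, -4]
Insert 32: shifted 0 elements -> [-4, 7, 22, 32, 26, -4]
Insert 26: shifted 1 elements -> [-4, 7, 22, 26, 32, -4]
Insert -4: shifted 4 elements -> [-4, -4, 7, 22, 26, 32]


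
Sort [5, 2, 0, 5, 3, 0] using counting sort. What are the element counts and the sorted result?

Count array: [2, 0, 1, 1, 0, 2]
(count[i] = number of elements equal to i)
Cumulative count: [2, 2, 3, 4, 4, 6]
Sorted: [0, 0, 2, 3, 5, 5]


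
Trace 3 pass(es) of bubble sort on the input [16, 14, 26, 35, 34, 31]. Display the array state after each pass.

After pass 1: [14, 16, 26, 34, 31, 35] (3 swaps)
After pass 2: [14, 16, 26, 31, 34, 35] (1 swaps)
After pass 3: [14, 16, 26, 31, 34, 35] (0 swaps)
Total swaps: 4


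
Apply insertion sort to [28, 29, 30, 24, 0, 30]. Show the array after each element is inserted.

First element 28 is already 'sorted'
Insert 29: shifted 0 elements -> [28, 29, 30, 24, 0, 30]
Insert 30: shifted 0 elements -> [28, 29, 30, 24, 0, 30]
Insert 24: shifted 3 elements -> [24, 28, 29, 30, 0, 30]
Insert 0: shifted 4 elements -> [0, 24, 28, 29, 30, 30]
Insert 30: shifted 0 elements -> [0, 24, 28, 29, 30, 30]


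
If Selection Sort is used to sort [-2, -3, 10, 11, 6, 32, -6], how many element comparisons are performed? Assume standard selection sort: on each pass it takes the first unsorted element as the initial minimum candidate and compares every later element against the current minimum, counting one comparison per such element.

Pass 1: scan indices 1..6 for the minimum = 6 comparison(s); min is -6, place at index 0 -> [-6, -3, 10, 11, 6, 32, -2]
Pass 2: scan indices 2..6 for the minimum = 5 comparison(s); min is -3, place at index 1 -> [-6, -3, 10, 11, 6, 32, -2]
Pass 3: scan indices 3..6 for the minimum = 4 comparison(s); min is -2, place at index 2 -> [-6, -3, -2, 11, 6, 32, 10]
Pass 4: scan indices 4..6 for the minimum = 3 comparison(s); min is 6, place at index 3 -> [-6, -3, -2, 6, 11, 32, 10]
Pass 5: scan indices 5..6 for the minimum = 2 comparison(s); min is 10, place at index 4 -> [-6, -3, -2, 6, 10, 32, 11]
Pass 6: scan indices 6..6 for the minimum = 1 comparison(s); min is 11, place at index 5 -> [-6, -3, -2, 6, 10, 11, 32]
Selection sort always scans the whole unsorted suffix, so the count is (n-1) + (n-2) + ... + 1 = n(n-1)/2 = 7*6/2 = 21 regardless of the input order.
Total comparisons: 6 + 5 + 4 + 3 + 2 + 1 = 21


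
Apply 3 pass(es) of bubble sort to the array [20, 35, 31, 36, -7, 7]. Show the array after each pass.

After pass 1: [20, 31, 35, -7, 7, 36] (3 swaps)
After pass 2: [20, 31, -7, 7, 35, 36] (2 swaps)
After pass 3: [20, -7, 7, 31, 35, 36] (2 swaps)
Total swaps: 7


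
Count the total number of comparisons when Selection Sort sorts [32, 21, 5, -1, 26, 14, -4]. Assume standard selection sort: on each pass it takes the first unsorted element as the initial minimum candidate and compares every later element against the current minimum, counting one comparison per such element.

Pass 1: scan indices 1..6 for the minimum = 6 comparison(s); min is -4, place at index 0 -> [-4, 21, 5, -1, 26, 14, 32]
Pass 2: scan indices 2..6 for the minimum = 5 comparison(s); min is -1, place at index 1 -> [-4, -1, 5, 21, 26, 14, 32]
Pass 3: scan indices 3..6 for the minimum = 4 comparison(s); min is 5, place at index 2 -> [-4, -1, 5, 21, 26, 14, 32]
Pass 4: scan indices 4..6 for the minimum = 3 comparison(s); min is 14, place at index 3 -> [-4, -1, 5, 14, 26, 21, 32]
Pass 5: scan indices 5..6 for the minimum = 2 comparison(s); min is 21, place at index 4 -> [-4, -1, 5, 14, 21, 26, 32]
Pass 6: scan indices 6..6 for the minimum = 1 comparison(s); min is 26, place at index 5 -> [-4, -1, 5, 14, 21, 26, 32]
Selection sort always scans the whole unsorted suffix, so the count is (n-1) + (n-2) + ... + 1 = n(n-1)/2 = 7*6/2 = 21 regardless of the input order.
Total comparisons: 6 + 5 + 4 + 3 + 2 + 1 = 21


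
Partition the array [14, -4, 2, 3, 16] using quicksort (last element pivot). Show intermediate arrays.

Partition 1: pivot=16 at index 4 -> [14, -4, 2, 3, 16]
Partition 2: pivot=3 at index 2 -> [-4, 2, 3, 14, 16]
Partition 3: pivot=2 at index 1 -> [-4, 2, 3, 14, 16]


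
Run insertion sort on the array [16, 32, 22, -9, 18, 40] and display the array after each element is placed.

First element 16 is already 'sorted'
Insert 32: shifted 0 elements -> [16, 32, 22, -9, 18, 40]
Insert 22: shifted 1 elements -> [16, 22, 32, -9, 18, 40]
Insert -9: shifted 3 elements -> [-9, 16, 22, 32, 18, 40]
Insert 18: shifted 2 elements -> [-9, 16, 18, 22, 32, 40]
Insert 40: shifted 0 elements -> [-9, 16, 18, 22, 32, 40]


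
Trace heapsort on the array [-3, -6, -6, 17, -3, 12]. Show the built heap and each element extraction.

Build heap: [17, -3, 12, -6, -3, -6]
Extract 17: [12, -3, -6, -6, -3, 17]
Extract 12: [-3, -3, -6, -6, 12, 17]
Extract -3: [-3, -6, -6, -3, 12, 17]
Extract -3: [-6, -6, -3, -3, 12, 17]
Extract -6: [-6, -6, -3, -3, 12, 17]


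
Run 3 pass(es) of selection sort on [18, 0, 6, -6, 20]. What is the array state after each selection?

Pass 1: Select minimum -6 at index 3, swap -> [-6, 0, 6, 18, 20]
Pass 2: Select minimum 0 at index 1, swap -> [-6, 0, 6, 18, 20]
Pass 3: Select minimum 6 at index 2, swap -> [-6, 0, 6, 18, 20]


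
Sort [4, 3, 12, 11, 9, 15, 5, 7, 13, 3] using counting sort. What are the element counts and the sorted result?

Count array: [0, 0, 0, 2, 1, 1, 0, 1, 0, 1, 0, 1, 1, 1, 0, 1]
(count[i] = number of elements equal to i)
Cumulative count: [0, 0, 0, 2, 3, 4, 4, 5, 5, 6, 6, 7, 8, 9, 9, 10]
Sorted: [3, 3, 4, 5, 7, 9, 11, 12, 13, 15]


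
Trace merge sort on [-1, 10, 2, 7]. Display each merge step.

Divide and conquer:
  Merge [-1] + [10] -> [-1, 10]
  Merge [2] + [7] -> [2, 7]
  Merge [-1, 10] + [2, 7] -> [-1, 2, 7, 10]


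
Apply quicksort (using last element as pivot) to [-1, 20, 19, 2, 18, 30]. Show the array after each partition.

Partition 1: pivot=30 at index 5 -> [-1, 20, 19, 2, 18, 30]
Partition 2: pivot=18 at index 2 -> [-1, 2, 18, 20, 19, 30]
Partition 3: pivot=2 at index 1 -> [-1, 2, 18, 20, 19, 30]
Partition 4: pivot=19 at index 3 -> [-1, 2, 18, 19, 20, 30]


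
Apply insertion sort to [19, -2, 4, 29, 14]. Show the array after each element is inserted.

First element 19 is already 'sorted'
Insert -2: shifted 1 elements -> [-2, 19, 4, 29, 14]
Insert 4: shifted 1 elements -> [-2, 4, 19, 29, 14]
Insert 29: shifted 0 elements -> [-2, 4, 19, 29, 14]
Insert 14: shifted 2 elements -> [-2, 4, 14, 19, 29]


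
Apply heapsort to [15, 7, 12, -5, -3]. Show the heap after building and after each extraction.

Build heap: [15, 7, 12, -5, -3]
Extract 15: [12, 7, -3, -5, 15]
Extract 12: [7, -5, -3, 12, 15]
Extract 7: [-3, -5, 7, 12, 15]
Extract -3: [-5, -3, 7, 12, 15]


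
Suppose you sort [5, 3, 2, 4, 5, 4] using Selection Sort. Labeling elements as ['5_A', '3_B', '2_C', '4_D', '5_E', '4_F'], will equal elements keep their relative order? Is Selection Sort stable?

Trace Selection Sort on the labeled array (the key is the number; the letter only tracks identity):
  Pass 1: minimum of unsorted part is 2_C at index 2; swap it with 5_A at index 0 -> [2_C, 3_B, 5_A, 4_D, 5_E, 4_F]
  Pass 2: minimum 3_B is already at index 1; no swap -> [2_C, 3_B, 5_A, 4_D, 5_E, 4_F]
  Pass 3: minimum of unsorted part is 4_D at index 3; swap it with 5_A at index 2 -> [2_C, 3_B, 4_D, 5_A, 5_E, 4_F]
  Pass 4: minimum of unsorted part is 4_F at index 5; swap it with 5_A at index 3 -> [2_C, 3_B, 4_D, 4_F, 5_E, 5_A]
  Pass 5: minimum 5_E is already at index 4; no swap -> [2_C, 3_B, 4_D, 4_F, 5_E, 5_A]
Final order: [2_C, 3_B, 4_D, 4_F, 5_E, 5_A]
Equal keys:
  value 4: originally 4_D, 4_F; after sorting 4_D, 4_F -> order preserved
  value 5: originally 5_A, 5_E; after sorting 5_E, 5_A -> order changed
Equal keys were reordered, so Selection Sort is not stable: the long-range swap that moves the minimum into place can carry an element past an equal key. (One such input is enough; an unstable sort may happen to preserve order on other inputs, but it gives no guarantee.)
Answer: Not stable


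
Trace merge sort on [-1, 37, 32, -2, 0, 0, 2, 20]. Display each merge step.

Divide and conquer:
  Merge [-1] + [37] -> [-1, 37]
  Merge [32] + [-2] -> [-2, 32]
  Merge [-1, 37] + [-2, 32] -> [-2, -1, 32, 37]
  Merge [0] + [0] -> [0, 0]
  Merge [2] + [20] -> [2, 20]
  Merge [0, 0] + [2, 20] -> [0, 0, 2, 20]
  Merge [-2, -1, 32, 37] + [0, 0, 2, 20] -> [-2, -1, 0, 0, 2, 20, 32, 37]


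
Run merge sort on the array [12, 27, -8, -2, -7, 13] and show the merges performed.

Divide and conquer:
  Merge [27] + [-8] -> [-8, 27]
  Merge [12] + [-8, 27] -> [-8, 12, 27]
  Merge [-7] + [13] -> [-7, 13]
  Merge [-2] + [-7, 13] -> [-7, -2, 13]
  Merge [-8, 12, 27] + [-7, -2, 13] -> [-8, -7, -2, 12, 13, 27]


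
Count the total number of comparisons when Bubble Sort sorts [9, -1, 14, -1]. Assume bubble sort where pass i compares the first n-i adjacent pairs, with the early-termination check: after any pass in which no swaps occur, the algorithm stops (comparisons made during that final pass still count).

Pass 1: compare adjacent pairs (0,1)..(2,3) = 3 comparison(s), 2 swap(s) -> [-1, 9, -1, 14]
Pass 2: compare adjacent pairs (0,1)..(1,2) = 2 comparison(s), 1 swap(s) -> [-1, -1, 9, 14]
Pass 3: compare adjacent pairs (0,1)..(0,1) = 1 comparison(s), 0 swap(s) -> [-1, -1, 9, 14]
No swaps in this pass, so bubble sort stops here.
Total comparisons: 3 + 2 + 1 = 6


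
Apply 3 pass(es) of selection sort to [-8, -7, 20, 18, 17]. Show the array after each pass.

Pass 1: Select minimum -8 at index 0, swap -> [-8, -7, 20, 18, 17]
Pass 2: Select minimum -7 at index 1, swap -> [-8, -7, 20, 18, 17]
Pass 3: Select minimum 17 at index 4, swap -> [-8, -7, 17, 18, 20]


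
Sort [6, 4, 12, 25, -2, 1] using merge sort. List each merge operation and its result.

Divide and conquer:
  Merge [4] + [12] -> [4, 12]
  Merge [6] + [4, 12] -> [4, 6, 12]
  Merge [-2] + [1] -> [-2, 1]
  Merge [25] + [-2, 1] -> [-2, 1, 25]
  Merge [4, 6, 12] + [-2, 1, 25] -> [-2, 1, 4, 6, 12, 25]
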